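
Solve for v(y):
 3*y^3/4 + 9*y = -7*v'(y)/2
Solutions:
 v(y) = C1 - 3*y^4/56 - 9*y^2/7


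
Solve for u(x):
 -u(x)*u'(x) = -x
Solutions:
 u(x) = -sqrt(C1 + x^2)
 u(x) = sqrt(C1 + x^2)


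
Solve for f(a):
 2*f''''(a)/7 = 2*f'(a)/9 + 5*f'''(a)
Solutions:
 f(a) = C1 + C2*exp(a*(-7^(1/3)*(2*sqrt(36786) + 6137)^(1/3) - 175*7^(2/3)/(2*sqrt(36786) + 6137)^(1/3) + 70)/12)*sin(sqrt(3)*7^(1/3)*a*(-(2*sqrt(36786) + 6137)^(1/3) + 175*7^(1/3)/(2*sqrt(36786) + 6137)^(1/3))/12) + C3*exp(a*(-7^(1/3)*(2*sqrt(36786) + 6137)^(1/3) - 175*7^(2/3)/(2*sqrt(36786) + 6137)^(1/3) + 70)/12)*cos(sqrt(3)*7^(1/3)*a*(-(2*sqrt(36786) + 6137)^(1/3) + 175*7^(1/3)/(2*sqrt(36786) + 6137)^(1/3))/12) + C4*exp(a*(175*7^(2/3)/(2*sqrt(36786) + 6137)^(1/3) + 35 + 7^(1/3)*(2*sqrt(36786) + 6137)^(1/3))/6)


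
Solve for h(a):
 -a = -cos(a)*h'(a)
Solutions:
 h(a) = C1 + Integral(a/cos(a), a)


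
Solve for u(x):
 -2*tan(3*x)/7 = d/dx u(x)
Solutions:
 u(x) = C1 + 2*log(cos(3*x))/21


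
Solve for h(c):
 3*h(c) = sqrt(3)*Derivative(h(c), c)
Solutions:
 h(c) = C1*exp(sqrt(3)*c)


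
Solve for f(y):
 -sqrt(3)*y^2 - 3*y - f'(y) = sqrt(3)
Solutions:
 f(y) = C1 - sqrt(3)*y^3/3 - 3*y^2/2 - sqrt(3)*y


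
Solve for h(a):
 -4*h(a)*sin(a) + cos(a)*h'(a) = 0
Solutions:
 h(a) = C1/cos(a)^4


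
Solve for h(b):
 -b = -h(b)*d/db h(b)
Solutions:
 h(b) = -sqrt(C1 + b^2)
 h(b) = sqrt(C1 + b^2)


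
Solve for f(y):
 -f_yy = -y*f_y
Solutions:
 f(y) = C1 + C2*erfi(sqrt(2)*y/2)


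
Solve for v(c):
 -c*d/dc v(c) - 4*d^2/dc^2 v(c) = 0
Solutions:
 v(c) = C1 + C2*erf(sqrt(2)*c/4)


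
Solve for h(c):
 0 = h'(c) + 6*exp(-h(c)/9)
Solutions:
 h(c) = 9*log(C1 - 2*c/3)


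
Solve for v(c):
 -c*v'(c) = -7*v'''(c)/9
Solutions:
 v(c) = C1 + Integral(C2*airyai(21^(2/3)*c/7) + C3*airybi(21^(2/3)*c/7), c)


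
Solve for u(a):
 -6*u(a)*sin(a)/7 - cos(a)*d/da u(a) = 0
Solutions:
 u(a) = C1*cos(a)^(6/7)


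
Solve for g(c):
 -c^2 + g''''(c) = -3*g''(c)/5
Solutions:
 g(c) = C1 + C2*c + C3*sin(sqrt(15)*c/5) + C4*cos(sqrt(15)*c/5) + 5*c^4/36 - 25*c^2/9


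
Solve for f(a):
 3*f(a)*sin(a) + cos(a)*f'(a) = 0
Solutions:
 f(a) = C1*cos(a)^3


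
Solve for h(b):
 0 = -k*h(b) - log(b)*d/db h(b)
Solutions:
 h(b) = C1*exp(-k*li(b))


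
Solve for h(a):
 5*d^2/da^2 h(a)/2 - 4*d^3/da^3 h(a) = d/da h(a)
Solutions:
 h(a) = C1 + (C2*sin(sqrt(39)*a/16) + C3*cos(sqrt(39)*a/16))*exp(5*a/16)


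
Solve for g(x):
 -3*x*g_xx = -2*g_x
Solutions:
 g(x) = C1 + C2*x^(5/3)


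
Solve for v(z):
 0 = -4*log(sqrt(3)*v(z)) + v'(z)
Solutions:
 -Integral(1/(2*log(_y) + log(3)), (_y, v(z)))/2 = C1 - z


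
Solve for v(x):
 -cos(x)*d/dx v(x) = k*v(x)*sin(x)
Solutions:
 v(x) = C1*exp(k*log(cos(x)))


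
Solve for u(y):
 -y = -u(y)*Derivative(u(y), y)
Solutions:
 u(y) = -sqrt(C1 + y^2)
 u(y) = sqrt(C1 + y^2)


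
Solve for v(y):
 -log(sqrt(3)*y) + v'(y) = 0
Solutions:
 v(y) = C1 + y*log(y) - y + y*log(3)/2


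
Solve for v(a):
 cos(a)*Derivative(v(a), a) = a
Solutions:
 v(a) = C1 + Integral(a/cos(a), a)


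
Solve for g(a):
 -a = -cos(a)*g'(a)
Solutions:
 g(a) = C1 + Integral(a/cos(a), a)


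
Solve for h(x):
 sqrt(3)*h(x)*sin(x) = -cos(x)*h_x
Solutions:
 h(x) = C1*cos(x)^(sqrt(3))


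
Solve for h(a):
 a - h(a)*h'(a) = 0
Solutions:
 h(a) = -sqrt(C1 + a^2)
 h(a) = sqrt(C1 + a^2)


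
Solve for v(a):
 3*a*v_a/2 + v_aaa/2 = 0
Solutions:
 v(a) = C1 + Integral(C2*airyai(-3^(1/3)*a) + C3*airybi(-3^(1/3)*a), a)


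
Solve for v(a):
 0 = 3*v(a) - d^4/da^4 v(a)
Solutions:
 v(a) = C1*exp(-3^(1/4)*a) + C2*exp(3^(1/4)*a) + C3*sin(3^(1/4)*a) + C4*cos(3^(1/4)*a)


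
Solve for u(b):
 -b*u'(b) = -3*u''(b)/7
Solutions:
 u(b) = C1 + C2*erfi(sqrt(42)*b/6)


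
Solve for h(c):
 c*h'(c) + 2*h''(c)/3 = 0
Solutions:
 h(c) = C1 + C2*erf(sqrt(3)*c/2)


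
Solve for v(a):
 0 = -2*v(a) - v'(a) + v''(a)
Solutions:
 v(a) = C1*exp(-a) + C2*exp(2*a)


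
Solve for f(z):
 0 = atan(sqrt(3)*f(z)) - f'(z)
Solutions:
 Integral(1/atan(sqrt(3)*_y), (_y, f(z))) = C1 + z


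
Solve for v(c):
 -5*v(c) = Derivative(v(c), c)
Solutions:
 v(c) = C1*exp(-5*c)


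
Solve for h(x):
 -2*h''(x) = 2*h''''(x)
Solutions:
 h(x) = C1 + C2*x + C3*sin(x) + C4*cos(x)


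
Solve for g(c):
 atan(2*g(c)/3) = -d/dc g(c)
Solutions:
 Integral(1/atan(2*_y/3), (_y, g(c))) = C1 - c


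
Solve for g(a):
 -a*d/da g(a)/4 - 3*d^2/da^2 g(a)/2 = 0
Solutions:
 g(a) = C1 + C2*erf(sqrt(3)*a/6)


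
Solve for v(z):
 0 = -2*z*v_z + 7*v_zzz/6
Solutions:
 v(z) = C1 + Integral(C2*airyai(12^(1/3)*7^(2/3)*z/7) + C3*airybi(12^(1/3)*7^(2/3)*z/7), z)


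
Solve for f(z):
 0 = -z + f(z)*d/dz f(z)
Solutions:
 f(z) = -sqrt(C1 + z^2)
 f(z) = sqrt(C1 + z^2)


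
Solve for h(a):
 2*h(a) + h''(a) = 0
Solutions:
 h(a) = C1*sin(sqrt(2)*a) + C2*cos(sqrt(2)*a)


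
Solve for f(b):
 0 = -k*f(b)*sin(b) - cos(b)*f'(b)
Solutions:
 f(b) = C1*exp(k*log(cos(b)))


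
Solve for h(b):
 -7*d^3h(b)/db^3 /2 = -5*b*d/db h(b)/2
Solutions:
 h(b) = C1 + Integral(C2*airyai(5^(1/3)*7^(2/3)*b/7) + C3*airybi(5^(1/3)*7^(2/3)*b/7), b)


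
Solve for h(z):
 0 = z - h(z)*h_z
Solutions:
 h(z) = -sqrt(C1 + z^2)
 h(z) = sqrt(C1 + z^2)


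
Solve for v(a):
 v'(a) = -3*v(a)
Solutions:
 v(a) = C1*exp(-3*a)


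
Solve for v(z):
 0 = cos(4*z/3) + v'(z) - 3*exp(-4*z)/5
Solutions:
 v(z) = C1 - 3*sin(4*z/3)/4 - 3*exp(-4*z)/20


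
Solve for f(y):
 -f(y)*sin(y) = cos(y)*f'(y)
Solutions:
 f(y) = C1*cos(y)


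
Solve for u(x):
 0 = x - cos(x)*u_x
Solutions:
 u(x) = C1 + Integral(x/cos(x), x)


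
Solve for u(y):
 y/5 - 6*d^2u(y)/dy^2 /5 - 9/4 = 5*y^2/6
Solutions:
 u(y) = C1 + C2*y - 25*y^4/432 + y^3/36 - 15*y^2/16


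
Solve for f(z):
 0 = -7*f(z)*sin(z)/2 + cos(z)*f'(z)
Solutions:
 f(z) = C1/cos(z)^(7/2)


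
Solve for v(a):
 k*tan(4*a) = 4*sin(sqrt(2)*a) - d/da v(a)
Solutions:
 v(a) = C1 + k*log(cos(4*a))/4 - 2*sqrt(2)*cos(sqrt(2)*a)


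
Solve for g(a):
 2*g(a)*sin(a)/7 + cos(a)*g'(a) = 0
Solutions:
 g(a) = C1*cos(a)^(2/7)


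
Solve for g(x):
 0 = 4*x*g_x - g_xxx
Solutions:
 g(x) = C1 + Integral(C2*airyai(2^(2/3)*x) + C3*airybi(2^(2/3)*x), x)


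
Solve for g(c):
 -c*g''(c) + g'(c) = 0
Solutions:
 g(c) = C1 + C2*c^2


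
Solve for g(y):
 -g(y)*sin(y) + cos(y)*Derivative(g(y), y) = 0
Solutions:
 g(y) = C1/cos(y)


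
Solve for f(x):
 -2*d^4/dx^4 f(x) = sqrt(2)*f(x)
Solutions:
 f(x) = (C1*sin(2^(3/8)*x/2) + C2*cos(2^(3/8)*x/2))*exp(-2^(3/8)*x/2) + (C3*sin(2^(3/8)*x/2) + C4*cos(2^(3/8)*x/2))*exp(2^(3/8)*x/2)


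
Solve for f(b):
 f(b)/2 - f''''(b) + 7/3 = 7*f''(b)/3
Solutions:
 f(b) = C1*exp(-sqrt(6)*b*sqrt(-7 + sqrt(67))/6) + C2*exp(sqrt(6)*b*sqrt(-7 + sqrt(67))/6) + C3*sin(sqrt(6)*b*sqrt(7 + sqrt(67))/6) + C4*cos(sqrt(6)*b*sqrt(7 + sqrt(67))/6) - 14/3


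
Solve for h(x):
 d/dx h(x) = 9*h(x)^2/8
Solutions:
 h(x) = -8/(C1 + 9*x)


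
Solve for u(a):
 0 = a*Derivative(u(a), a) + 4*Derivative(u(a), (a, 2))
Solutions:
 u(a) = C1 + C2*erf(sqrt(2)*a/4)


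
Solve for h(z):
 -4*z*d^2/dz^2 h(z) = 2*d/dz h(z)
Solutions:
 h(z) = C1 + C2*sqrt(z)


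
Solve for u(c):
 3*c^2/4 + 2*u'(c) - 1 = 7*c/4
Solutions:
 u(c) = C1 - c^3/8 + 7*c^2/16 + c/2


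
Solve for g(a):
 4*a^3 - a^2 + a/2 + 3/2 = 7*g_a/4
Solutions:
 g(a) = C1 + 4*a^4/7 - 4*a^3/21 + a^2/7 + 6*a/7


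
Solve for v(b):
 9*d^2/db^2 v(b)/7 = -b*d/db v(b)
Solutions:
 v(b) = C1 + C2*erf(sqrt(14)*b/6)


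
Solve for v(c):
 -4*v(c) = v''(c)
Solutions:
 v(c) = C1*sin(2*c) + C2*cos(2*c)


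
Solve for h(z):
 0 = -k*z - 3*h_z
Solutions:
 h(z) = C1 - k*z^2/6


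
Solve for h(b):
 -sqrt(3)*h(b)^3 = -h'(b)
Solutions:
 h(b) = -sqrt(2)*sqrt(-1/(C1 + sqrt(3)*b))/2
 h(b) = sqrt(2)*sqrt(-1/(C1 + sqrt(3)*b))/2


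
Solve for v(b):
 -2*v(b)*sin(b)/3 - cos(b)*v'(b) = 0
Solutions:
 v(b) = C1*cos(b)^(2/3)


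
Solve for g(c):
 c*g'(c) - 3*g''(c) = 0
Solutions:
 g(c) = C1 + C2*erfi(sqrt(6)*c/6)


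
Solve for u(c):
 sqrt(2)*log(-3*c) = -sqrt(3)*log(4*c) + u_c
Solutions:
 u(c) = C1 + c*(sqrt(2) + sqrt(3))*log(c) + c*(-sqrt(3) - sqrt(2) + sqrt(2)*log(3) + 2*sqrt(3)*log(2) + sqrt(2)*I*pi)


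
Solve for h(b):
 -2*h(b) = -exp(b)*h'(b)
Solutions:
 h(b) = C1*exp(-2*exp(-b))


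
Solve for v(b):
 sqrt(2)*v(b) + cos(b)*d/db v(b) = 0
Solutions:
 v(b) = C1*(sin(b) - 1)^(sqrt(2)/2)/(sin(b) + 1)^(sqrt(2)/2)


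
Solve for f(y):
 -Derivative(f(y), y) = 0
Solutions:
 f(y) = C1


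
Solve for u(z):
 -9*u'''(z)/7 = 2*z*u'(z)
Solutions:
 u(z) = C1 + Integral(C2*airyai(-42^(1/3)*z/3) + C3*airybi(-42^(1/3)*z/3), z)


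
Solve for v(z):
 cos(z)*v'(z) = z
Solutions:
 v(z) = C1 + Integral(z/cos(z), z)


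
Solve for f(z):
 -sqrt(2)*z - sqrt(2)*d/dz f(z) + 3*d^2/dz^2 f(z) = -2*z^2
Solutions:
 f(z) = C1 + C2*exp(sqrt(2)*z/3) + sqrt(2)*z^3/3 + 5*z^2/2 + 15*sqrt(2)*z/2


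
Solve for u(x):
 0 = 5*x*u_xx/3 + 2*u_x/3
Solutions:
 u(x) = C1 + C2*x^(3/5)


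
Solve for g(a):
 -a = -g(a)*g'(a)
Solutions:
 g(a) = -sqrt(C1 + a^2)
 g(a) = sqrt(C1 + a^2)


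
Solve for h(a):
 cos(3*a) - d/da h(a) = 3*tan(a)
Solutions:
 h(a) = C1 + 3*log(cos(a)) + sin(3*a)/3


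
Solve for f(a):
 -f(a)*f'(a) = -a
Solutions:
 f(a) = -sqrt(C1 + a^2)
 f(a) = sqrt(C1 + a^2)


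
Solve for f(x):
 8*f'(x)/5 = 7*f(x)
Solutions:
 f(x) = C1*exp(35*x/8)


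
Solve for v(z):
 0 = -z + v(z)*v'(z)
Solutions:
 v(z) = -sqrt(C1 + z^2)
 v(z) = sqrt(C1 + z^2)


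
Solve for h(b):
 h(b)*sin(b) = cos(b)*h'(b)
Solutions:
 h(b) = C1/cos(b)


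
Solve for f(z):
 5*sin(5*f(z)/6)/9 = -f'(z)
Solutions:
 5*z/9 + 3*log(cos(5*f(z)/6) - 1)/5 - 3*log(cos(5*f(z)/6) + 1)/5 = C1


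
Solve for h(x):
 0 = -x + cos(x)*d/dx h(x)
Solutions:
 h(x) = C1 + Integral(x/cos(x), x)


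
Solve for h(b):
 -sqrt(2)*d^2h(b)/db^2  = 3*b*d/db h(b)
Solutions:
 h(b) = C1 + C2*erf(2^(1/4)*sqrt(3)*b/2)


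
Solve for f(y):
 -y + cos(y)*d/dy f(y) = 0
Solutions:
 f(y) = C1 + Integral(y/cos(y), y)


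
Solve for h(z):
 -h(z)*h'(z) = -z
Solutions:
 h(z) = -sqrt(C1 + z^2)
 h(z) = sqrt(C1 + z^2)


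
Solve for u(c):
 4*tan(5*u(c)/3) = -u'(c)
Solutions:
 u(c) = -3*asin(C1*exp(-20*c/3))/5 + 3*pi/5
 u(c) = 3*asin(C1*exp(-20*c/3))/5


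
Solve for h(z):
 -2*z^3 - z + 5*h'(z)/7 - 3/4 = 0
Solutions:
 h(z) = C1 + 7*z^4/10 + 7*z^2/10 + 21*z/20


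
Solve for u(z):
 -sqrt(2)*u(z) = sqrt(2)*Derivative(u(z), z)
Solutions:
 u(z) = C1*exp(-z)


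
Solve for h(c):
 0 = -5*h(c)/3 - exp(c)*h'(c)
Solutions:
 h(c) = C1*exp(5*exp(-c)/3)


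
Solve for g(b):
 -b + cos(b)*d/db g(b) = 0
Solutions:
 g(b) = C1 + Integral(b/cos(b), b)


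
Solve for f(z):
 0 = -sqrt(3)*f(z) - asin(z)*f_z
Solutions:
 f(z) = C1*exp(-sqrt(3)*Integral(1/asin(z), z))


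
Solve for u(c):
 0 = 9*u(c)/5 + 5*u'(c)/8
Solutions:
 u(c) = C1*exp(-72*c/25)


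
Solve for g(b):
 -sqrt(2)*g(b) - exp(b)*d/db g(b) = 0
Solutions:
 g(b) = C1*exp(sqrt(2)*exp(-b))


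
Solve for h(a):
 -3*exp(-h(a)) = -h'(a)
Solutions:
 h(a) = log(C1 + 3*a)


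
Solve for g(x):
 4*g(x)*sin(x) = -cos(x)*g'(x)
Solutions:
 g(x) = C1*cos(x)^4


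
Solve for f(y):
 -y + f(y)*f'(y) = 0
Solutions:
 f(y) = -sqrt(C1 + y^2)
 f(y) = sqrt(C1 + y^2)


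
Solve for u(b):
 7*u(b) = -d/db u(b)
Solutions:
 u(b) = C1*exp(-7*b)


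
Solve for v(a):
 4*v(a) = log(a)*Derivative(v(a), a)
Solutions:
 v(a) = C1*exp(4*li(a))


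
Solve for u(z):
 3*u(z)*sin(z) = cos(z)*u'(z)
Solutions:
 u(z) = C1/cos(z)^3


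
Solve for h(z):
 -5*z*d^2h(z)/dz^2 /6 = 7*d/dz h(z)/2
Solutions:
 h(z) = C1 + C2/z^(16/5)


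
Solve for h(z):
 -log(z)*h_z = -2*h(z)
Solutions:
 h(z) = C1*exp(2*li(z))


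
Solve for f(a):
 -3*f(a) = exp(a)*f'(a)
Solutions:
 f(a) = C1*exp(3*exp(-a))


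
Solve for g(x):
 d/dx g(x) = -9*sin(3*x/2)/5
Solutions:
 g(x) = C1 + 6*cos(3*x/2)/5


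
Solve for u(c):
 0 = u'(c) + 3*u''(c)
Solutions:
 u(c) = C1 + C2*exp(-c/3)


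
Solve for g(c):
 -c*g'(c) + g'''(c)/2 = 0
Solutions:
 g(c) = C1 + Integral(C2*airyai(2^(1/3)*c) + C3*airybi(2^(1/3)*c), c)


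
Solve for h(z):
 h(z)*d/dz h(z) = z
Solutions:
 h(z) = -sqrt(C1 + z^2)
 h(z) = sqrt(C1 + z^2)


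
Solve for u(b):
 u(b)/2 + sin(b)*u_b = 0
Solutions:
 u(b) = C1*(cos(b) + 1)^(1/4)/(cos(b) - 1)^(1/4)


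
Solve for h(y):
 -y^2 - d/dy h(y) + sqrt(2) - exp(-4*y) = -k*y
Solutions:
 h(y) = C1 + k*y^2/2 - y^3/3 + sqrt(2)*y + exp(-4*y)/4


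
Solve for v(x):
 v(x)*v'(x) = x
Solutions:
 v(x) = -sqrt(C1 + x^2)
 v(x) = sqrt(C1 + x^2)


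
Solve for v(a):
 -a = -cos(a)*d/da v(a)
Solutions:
 v(a) = C1 + Integral(a/cos(a), a)


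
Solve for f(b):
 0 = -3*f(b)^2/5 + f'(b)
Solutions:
 f(b) = -5/(C1 + 3*b)


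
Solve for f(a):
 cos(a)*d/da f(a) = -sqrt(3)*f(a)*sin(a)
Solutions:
 f(a) = C1*cos(a)^(sqrt(3))


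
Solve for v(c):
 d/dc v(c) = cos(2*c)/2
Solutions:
 v(c) = C1 + sin(2*c)/4


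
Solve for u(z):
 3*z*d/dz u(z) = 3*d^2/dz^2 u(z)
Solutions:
 u(z) = C1 + C2*erfi(sqrt(2)*z/2)


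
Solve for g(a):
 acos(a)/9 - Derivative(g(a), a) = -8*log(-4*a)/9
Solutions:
 g(a) = C1 + 8*a*log(-a)/9 + a*acos(a)/9 - 8*a/9 + 16*a*log(2)/9 - sqrt(1 - a^2)/9


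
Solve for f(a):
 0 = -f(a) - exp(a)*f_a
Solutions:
 f(a) = C1*exp(exp(-a))


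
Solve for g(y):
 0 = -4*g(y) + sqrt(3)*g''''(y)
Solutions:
 g(y) = C1*exp(-sqrt(2)*3^(7/8)*y/3) + C2*exp(sqrt(2)*3^(7/8)*y/3) + C3*sin(sqrt(2)*3^(7/8)*y/3) + C4*cos(sqrt(2)*3^(7/8)*y/3)


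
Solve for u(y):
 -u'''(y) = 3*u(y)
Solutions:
 u(y) = C3*exp(-3^(1/3)*y) + (C1*sin(3^(5/6)*y/2) + C2*cos(3^(5/6)*y/2))*exp(3^(1/3)*y/2)


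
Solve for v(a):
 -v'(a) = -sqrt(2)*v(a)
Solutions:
 v(a) = C1*exp(sqrt(2)*a)


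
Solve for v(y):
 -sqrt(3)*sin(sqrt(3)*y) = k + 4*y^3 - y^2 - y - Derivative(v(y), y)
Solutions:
 v(y) = C1 + k*y + y^4 - y^3/3 - y^2/2 - cos(sqrt(3)*y)


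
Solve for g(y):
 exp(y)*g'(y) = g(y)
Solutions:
 g(y) = C1*exp(-exp(-y))


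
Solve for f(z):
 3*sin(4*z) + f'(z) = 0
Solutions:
 f(z) = C1 + 3*cos(4*z)/4


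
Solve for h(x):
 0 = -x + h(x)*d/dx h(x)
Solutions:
 h(x) = -sqrt(C1 + x^2)
 h(x) = sqrt(C1 + x^2)


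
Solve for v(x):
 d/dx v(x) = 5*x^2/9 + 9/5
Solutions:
 v(x) = C1 + 5*x^3/27 + 9*x/5


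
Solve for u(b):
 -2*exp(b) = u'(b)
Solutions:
 u(b) = C1 - 2*exp(b)


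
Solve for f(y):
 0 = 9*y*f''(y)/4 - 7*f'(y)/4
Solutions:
 f(y) = C1 + C2*y^(16/9)


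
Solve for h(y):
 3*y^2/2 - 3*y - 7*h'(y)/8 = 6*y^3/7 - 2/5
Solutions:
 h(y) = C1 - 12*y^4/49 + 4*y^3/7 - 12*y^2/7 + 16*y/35


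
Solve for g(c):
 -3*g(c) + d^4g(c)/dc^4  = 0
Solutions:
 g(c) = C1*exp(-3^(1/4)*c) + C2*exp(3^(1/4)*c) + C3*sin(3^(1/4)*c) + C4*cos(3^(1/4)*c)


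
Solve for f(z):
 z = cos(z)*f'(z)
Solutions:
 f(z) = C1 + Integral(z/cos(z), z)


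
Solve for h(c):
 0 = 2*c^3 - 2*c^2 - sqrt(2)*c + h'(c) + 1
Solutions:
 h(c) = C1 - c^4/2 + 2*c^3/3 + sqrt(2)*c^2/2 - c


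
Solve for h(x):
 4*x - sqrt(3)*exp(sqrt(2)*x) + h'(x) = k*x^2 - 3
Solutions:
 h(x) = C1 + k*x^3/3 - 2*x^2 - 3*x + sqrt(6)*exp(sqrt(2)*x)/2


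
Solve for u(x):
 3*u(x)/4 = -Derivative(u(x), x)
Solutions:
 u(x) = C1*exp(-3*x/4)


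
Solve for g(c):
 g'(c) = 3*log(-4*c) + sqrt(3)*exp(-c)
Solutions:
 g(c) = C1 + 3*c*log(-c) + 3*c*(-1 + 2*log(2)) - sqrt(3)*exp(-c)


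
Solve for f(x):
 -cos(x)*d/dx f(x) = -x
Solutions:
 f(x) = C1 + Integral(x/cos(x), x)


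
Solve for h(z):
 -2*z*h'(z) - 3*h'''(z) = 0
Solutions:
 h(z) = C1 + Integral(C2*airyai(-2^(1/3)*3^(2/3)*z/3) + C3*airybi(-2^(1/3)*3^(2/3)*z/3), z)


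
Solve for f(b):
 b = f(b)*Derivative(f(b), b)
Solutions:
 f(b) = -sqrt(C1 + b^2)
 f(b) = sqrt(C1 + b^2)


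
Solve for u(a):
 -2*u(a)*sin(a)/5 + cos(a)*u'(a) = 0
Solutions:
 u(a) = C1/cos(a)^(2/5)


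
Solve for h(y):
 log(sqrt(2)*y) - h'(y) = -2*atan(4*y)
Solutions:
 h(y) = C1 + y*log(y) + 2*y*atan(4*y) - y + y*log(2)/2 - log(16*y^2 + 1)/4


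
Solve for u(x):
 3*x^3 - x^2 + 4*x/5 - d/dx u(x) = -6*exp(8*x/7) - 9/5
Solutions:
 u(x) = C1 + 3*x^4/4 - x^3/3 + 2*x^2/5 + 9*x/5 + 21*exp(8*x/7)/4


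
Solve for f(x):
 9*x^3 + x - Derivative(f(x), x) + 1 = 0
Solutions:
 f(x) = C1 + 9*x^4/4 + x^2/2 + x


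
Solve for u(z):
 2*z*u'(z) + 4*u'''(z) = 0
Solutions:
 u(z) = C1 + Integral(C2*airyai(-2^(2/3)*z/2) + C3*airybi(-2^(2/3)*z/2), z)


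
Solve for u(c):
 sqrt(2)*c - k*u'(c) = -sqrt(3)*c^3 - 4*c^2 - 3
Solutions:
 u(c) = C1 + sqrt(3)*c^4/(4*k) + 4*c^3/(3*k) + sqrt(2)*c^2/(2*k) + 3*c/k


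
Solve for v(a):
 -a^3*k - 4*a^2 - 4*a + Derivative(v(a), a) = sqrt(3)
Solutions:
 v(a) = C1 + a^4*k/4 + 4*a^3/3 + 2*a^2 + sqrt(3)*a


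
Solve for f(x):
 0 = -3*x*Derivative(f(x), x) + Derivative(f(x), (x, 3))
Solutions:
 f(x) = C1 + Integral(C2*airyai(3^(1/3)*x) + C3*airybi(3^(1/3)*x), x)


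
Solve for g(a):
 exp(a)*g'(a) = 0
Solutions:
 g(a) = C1


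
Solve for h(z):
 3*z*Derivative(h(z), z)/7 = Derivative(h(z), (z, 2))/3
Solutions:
 h(z) = C1 + C2*erfi(3*sqrt(14)*z/14)


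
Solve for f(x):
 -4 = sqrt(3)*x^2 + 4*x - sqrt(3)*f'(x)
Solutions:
 f(x) = C1 + x^3/3 + 2*sqrt(3)*x^2/3 + 4*sqrt(3)*x/3


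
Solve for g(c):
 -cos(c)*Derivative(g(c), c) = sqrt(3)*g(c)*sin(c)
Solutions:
 g(c) = C1*cos(c)^(sqrt(3))


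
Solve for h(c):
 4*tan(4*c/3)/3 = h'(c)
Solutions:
 h(c) = C1 - log(cos(4*c/3))


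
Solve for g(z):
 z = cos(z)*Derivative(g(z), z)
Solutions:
 g(z) = C1 + Integral(z/cos(z), z)


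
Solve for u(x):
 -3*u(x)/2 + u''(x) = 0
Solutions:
 u(x) = C1*exp(-sqrt(6)*x/2) + C2*exp(sqrt(6)*x/2)


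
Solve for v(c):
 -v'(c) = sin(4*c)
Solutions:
 v(c) = C1 + cos(4*c)/4


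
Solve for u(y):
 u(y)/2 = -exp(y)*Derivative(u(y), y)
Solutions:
 u(y) = C1*exp(exp(-y)/2)


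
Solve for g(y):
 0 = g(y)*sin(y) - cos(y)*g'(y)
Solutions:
 g(y) = C1/cos(y)


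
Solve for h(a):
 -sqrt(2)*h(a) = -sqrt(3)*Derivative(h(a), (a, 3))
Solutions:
 h(a) = C3*exp(2^(1/6)*3^(5/6)*a/3) + (C1*sin(2^(1/6)*3^(1/3)*a/2) + C2*cos(2^(1/6)*3^(1/3)*a/2))*exp(-2^(1/6)*3^(5/6)*a/6)


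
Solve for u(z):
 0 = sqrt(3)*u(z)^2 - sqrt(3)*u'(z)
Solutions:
 u(z) = -1/(C1 + z)


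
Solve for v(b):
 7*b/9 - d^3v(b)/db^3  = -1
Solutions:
 v(b) = C1 + C2*b + C3*b^2 + 7*b^4/216 + b^3/6


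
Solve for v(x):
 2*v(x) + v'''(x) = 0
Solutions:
 v(x) = C3*exp(-2^(1/3)*x) + (C1*sin(2^(1/3)*sqrt(3)*x/2) + C2*cos(2^(1/3)*sqrt(3)*x/2))*exp(2^(1/3)*x/2)


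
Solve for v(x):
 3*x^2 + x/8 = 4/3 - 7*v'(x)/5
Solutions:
 v(x) = C1 - 5*x^3/7 - 5*x^2/112 + 20*x/21


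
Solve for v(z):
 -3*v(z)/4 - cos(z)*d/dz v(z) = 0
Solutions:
 v(z) = C1*(sin(z) - 1)^(3/8)/(sin(z) + 1)^(3/8)


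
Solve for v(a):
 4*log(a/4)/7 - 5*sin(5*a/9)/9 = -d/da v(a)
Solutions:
 v(a) = C1 - 4*a*log(a)/7 + 4*a/7 + 8*a*log(2)/7 - cos(5*a/9)


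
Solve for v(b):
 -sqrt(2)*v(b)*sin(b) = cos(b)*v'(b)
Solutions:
 v(b) = C1*cos(b)^(sqrt(2))


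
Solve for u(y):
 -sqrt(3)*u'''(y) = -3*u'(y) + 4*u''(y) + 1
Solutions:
 u(y) = C1 + C2*exp(sqrt(3)*y*(-2 + sqrt(4 + 3*sqrt(3)))/3) + C3*exp(-sqrt(3)*y*(2 + sqrt(4 + 3*sqrt(3)))/3) + y/3


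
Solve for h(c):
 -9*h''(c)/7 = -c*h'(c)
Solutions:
 h(c) = C1 + C2*erfi(sqrt(14)*c/6)


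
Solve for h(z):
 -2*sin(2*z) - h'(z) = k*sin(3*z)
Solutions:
 h(z) = C1 + k*cos(3*z)/3 + cos(2*z)


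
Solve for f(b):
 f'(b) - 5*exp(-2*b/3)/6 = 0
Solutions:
 f(b) = C1 - 5*exp(-2*b/3)/4


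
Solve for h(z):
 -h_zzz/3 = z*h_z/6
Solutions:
 h(z) = C1 + Integral(C2*airyai(-2^(2/3)*z/2) + C3*airybi(-2^(2/3)*z/2), z)


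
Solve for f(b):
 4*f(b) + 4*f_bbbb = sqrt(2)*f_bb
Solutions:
 f(b) = (C1*sin(b*sin(atan(sqrt(31))/2)) + C2*cos(b*sin(atan(sqrt(31))/2)))*exp(-b*cos(atan(sqrt(31))/2)) + (C3*sin(b*sin(atan(sqrt(31))/2)) + C4*cos(b*sin(atan(sqrt(31))/2)))*exp(b*cos(atan(sqrt(31))/2))


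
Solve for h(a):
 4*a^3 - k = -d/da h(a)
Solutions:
 h(a) = C1 - a^4 + a*k


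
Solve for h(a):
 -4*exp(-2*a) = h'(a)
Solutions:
 h(a) = C1 + 2*exp(-2*a)


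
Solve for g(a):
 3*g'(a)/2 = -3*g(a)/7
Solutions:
 g(a) = C1*exp(-2*a/7)


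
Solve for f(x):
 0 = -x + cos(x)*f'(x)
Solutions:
 f(x) = C1 + Integral(x/cos(x), x)


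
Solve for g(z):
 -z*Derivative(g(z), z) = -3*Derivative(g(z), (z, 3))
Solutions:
 g(z) = C1 + Integral(C2*airyai(3^(2/3)*z/3) + C3*airybi(3^(2/3)*z/3), z)


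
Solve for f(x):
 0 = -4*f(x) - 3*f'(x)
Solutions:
 f(x) = C1*exp(-4*x/3)


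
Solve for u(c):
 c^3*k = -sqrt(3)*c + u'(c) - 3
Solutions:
 u(c) = C1 + c^4*k/4 + sqrt(3)*c^2/2 + 3*c


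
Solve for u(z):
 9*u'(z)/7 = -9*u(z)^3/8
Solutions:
 u(z) = -2*sqrt(-1/(C1 - 7*z))
 u(z) = 2*sqrt(-1/(C1 - 7*z))


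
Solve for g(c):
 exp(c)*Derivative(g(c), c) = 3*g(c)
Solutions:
 g(c) = C1*exp(-3*exp(-c))


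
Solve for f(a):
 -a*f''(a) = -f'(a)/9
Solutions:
 f(a) = C1 + C2*a^(10/9)


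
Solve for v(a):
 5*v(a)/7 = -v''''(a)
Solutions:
 v(a) = (C1*sin(sqrt(2)*5^(1/4)*7^(3/4)*a/14) + C2*cos(sqrt(2)*5^(1/4)*7^(3/4)*a/14))*exp(-sqrt(2)*5^(1/4)*7^(3/4)*a/14) + (C3*sin(sqrt(2)*5^(1/4)*7^(3/4)*a/14) + C4*cos(sqrt(2)*5^(1/4)*7^(3/4)*a/14))*exp(sqrt(2)*5^(1/4)*7^(3/4)*a/14)


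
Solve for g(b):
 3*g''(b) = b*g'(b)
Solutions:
 g(b) = C1 + C2*erfi(sqrt(6)*b/6)


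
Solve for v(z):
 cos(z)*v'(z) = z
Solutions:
 v(z) = C1 + Integral(z/cos(z), z)


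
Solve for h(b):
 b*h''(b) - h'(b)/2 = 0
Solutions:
 h(b) = C1 + C2*b^(3/2)


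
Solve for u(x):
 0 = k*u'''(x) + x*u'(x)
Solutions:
 u(x) = C1 + Integral(C2*airyai(x*(-1/k)^(1/3)) + C3*airybi(x*(-1/k)^(1/3)), x)


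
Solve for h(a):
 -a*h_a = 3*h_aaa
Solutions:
 h(a) = C1 + Integral(C2*airyai(-3^(2/3)*a/3) + C3*airybi(-3^(2/3)*a/3), a)


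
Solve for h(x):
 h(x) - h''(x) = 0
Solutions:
 h(x) = C1*exp(-x) + C2*exp(x)


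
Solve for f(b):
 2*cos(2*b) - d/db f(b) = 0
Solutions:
 f(b) = C1 + sin(2*b)


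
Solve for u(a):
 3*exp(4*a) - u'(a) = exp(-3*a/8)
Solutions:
 u(a) = C1 + 3*exp(4*a)/4 + 8*exp(-3*a/8)/3


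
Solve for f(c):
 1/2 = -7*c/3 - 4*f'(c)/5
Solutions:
 f(c) = C1 - 35*c^2/24 - 5*c/8


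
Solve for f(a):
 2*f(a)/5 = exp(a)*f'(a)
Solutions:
 f(a) = C1*exp(-2*exp(-a)/5)


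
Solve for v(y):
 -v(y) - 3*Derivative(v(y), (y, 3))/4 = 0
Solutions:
 v(y) = C3*exp(-6^(2/3)*y/3) + (C1*sin(2^(2/3)*3^(1/6)*y/2) + C2*cos(2^(2/3)*3^(1/6)*y/2))*exp(6^(2/3)*y/6)


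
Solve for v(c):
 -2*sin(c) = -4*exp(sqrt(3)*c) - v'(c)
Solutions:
 v(c) = C1 - 4*sqrt(3)*exp(sqrt(3)*c)/3 - 2*cos(c)


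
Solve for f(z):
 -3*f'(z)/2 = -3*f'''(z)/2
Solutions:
 f(z) = C1 + C2*exp(-z) + C3*exp(z)


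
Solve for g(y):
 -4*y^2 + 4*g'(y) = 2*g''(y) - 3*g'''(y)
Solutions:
 g(y) = C1 + y^3/3 + y^2/2 - y + (C2*sin(sqrt(11)*y/3) + C3*cos(sqrt(11)*y/3))*exp(y/3)


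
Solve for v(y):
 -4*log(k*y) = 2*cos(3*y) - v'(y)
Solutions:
 v(y) = C1 + 4*y*log(k*y) - 4*y + 2*sin(3*y)/3


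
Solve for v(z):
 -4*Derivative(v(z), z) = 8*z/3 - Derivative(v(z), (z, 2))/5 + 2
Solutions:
 v(z) = C1 + C2*exp(20*z) - z^2/3 - 8*z/15


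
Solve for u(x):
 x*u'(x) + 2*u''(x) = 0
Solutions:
 u(x) = C1 + C2*erf(x/2)


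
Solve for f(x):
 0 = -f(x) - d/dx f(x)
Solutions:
 f(x) = C1*exp(-x)


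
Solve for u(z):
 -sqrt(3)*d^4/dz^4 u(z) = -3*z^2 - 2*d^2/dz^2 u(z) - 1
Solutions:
 u(z) = C1 + C2*z + C3*exp(-sqrt(2)*3^(3/4)*z/3) + C4*exp(sqrt(2)*3^(3/4)*z/3) - z^4/8 + z^2*(-3*sqrt(3) - 1)/4


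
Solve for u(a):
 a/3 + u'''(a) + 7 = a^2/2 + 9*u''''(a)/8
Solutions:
 u(a) = C1 + C2*a + C3*a^2 + C4*exp(8*a/9) + a^5/120 + 19*a^4/576 - 391*a^3/384


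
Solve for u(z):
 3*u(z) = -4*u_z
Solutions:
 u(z) = C1*exp(-3*z/4)


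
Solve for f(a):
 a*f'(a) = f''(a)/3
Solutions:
 f(a) = C1 + C2*erfi(sqrt(6)*a/2)


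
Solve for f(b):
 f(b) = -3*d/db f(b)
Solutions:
 f(b) = C1*exp(-b/3)


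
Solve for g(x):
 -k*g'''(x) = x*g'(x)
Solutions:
 g(x) = C1 + Integral(C2*airyai(x*(-1/k)^(1/3)) + C3*airybi(x*(-1/k)^(1/3)), x)


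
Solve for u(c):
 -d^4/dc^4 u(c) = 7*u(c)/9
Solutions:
 u(c) = (C1*sin(sqrt(6)*7^(1/4)*c/6) + C2*cos(sqrt(6)*7^(1/4)*c/6))*exp(-sqrt(6)*7^(1/4)*c/6) + (C3*sin(sqrt(6)*7^(1/4)*c/6) + C4*cos(sqrt(6)*7^(1/4)*c/6))*exp(sqrt(6)*7^(1/4)*c/6)


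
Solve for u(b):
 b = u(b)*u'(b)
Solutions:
 u(b) = -sqrt(C1 + b^2)
 u(b) = sqrt(C1 + b^2)


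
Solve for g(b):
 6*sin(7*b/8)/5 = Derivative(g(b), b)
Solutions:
 g(b) = C1 - 48*cos(7*b/8)/35


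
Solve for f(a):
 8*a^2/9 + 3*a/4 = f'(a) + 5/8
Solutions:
 f(a) = C1 + 8*a^3/27 + 3*a^2/8 - 5*a/8


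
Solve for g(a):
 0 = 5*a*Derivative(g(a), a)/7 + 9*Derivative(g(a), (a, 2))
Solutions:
 g(a) = C1 + C2*erf(sqrt(70)*a/42)


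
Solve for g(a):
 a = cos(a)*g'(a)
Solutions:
 g(a) = C1 + Integral(a/cos(a), a)


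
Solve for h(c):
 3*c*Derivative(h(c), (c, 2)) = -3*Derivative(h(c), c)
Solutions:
 h(c) = C1 + C2*log(c)


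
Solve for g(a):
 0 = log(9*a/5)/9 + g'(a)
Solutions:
 g(a) = C1 - a*log(a)/9 - 2*a*log(3)/9 + a/9 + a*log(5)/9


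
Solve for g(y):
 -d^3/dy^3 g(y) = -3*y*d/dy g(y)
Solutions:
 g(y) = C1 + Integral(C2*airyai(3^(1/3)*y) + C3*airybi(3^(1/3)*y), y)


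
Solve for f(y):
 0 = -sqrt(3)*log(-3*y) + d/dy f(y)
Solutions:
 f(y) = C1 + sqrt(3)*y*log(-y) + sqrt(3)*y*(-1 + log(3))


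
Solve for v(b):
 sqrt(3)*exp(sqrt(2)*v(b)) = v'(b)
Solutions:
 v(b) = sqrt(2)*(2*log(-1/(C1 + sqrt(3)*b)) - log(2))/4


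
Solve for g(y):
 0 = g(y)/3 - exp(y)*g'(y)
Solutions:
 g(y) = C1*exp(-exp(-y)/3)


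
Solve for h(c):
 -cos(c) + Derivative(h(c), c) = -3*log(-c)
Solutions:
 h(c) = C1 - 3*c*log(-c) + 3*c + sin(c)


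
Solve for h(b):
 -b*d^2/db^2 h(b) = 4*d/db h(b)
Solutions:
 h(b) = C1 + C2/b^3


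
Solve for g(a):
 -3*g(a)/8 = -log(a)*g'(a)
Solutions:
 g(a) = C1*exp(3*li(a)/8)


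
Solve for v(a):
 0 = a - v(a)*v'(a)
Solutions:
 v(a) = -sqrt(C1 + a^2)
 v(a) = sqrt(C1 + a^2)


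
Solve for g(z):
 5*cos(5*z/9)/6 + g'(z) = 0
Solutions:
 g(z) = C1 - 3*sin(5*z/9)/2


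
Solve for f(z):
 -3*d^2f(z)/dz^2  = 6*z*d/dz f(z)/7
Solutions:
 f(z) = C1 + C2*erf(sqrt(7)*z/7)


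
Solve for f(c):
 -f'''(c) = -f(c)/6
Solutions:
 f(c) = C3*exp(6^(2/3)*c/6) + (C1*sin(2^(2/3)*3^(1/6)*c/4) + C2*cos(2^(2/3)*3^(1/6)*c/4))*exp(-6^(2/3)*c/12)


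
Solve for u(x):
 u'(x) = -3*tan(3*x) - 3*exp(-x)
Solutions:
 u(x) = C1 - log(tan(3*x)^2 + 1)/2 + 3*exp(-x)


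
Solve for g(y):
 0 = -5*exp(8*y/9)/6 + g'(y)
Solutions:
 g(y) = C1 + 15*exp(8*y/9)/16


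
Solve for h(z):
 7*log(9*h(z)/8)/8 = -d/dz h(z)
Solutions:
 -8*Integral(1/(-log(_y) - 2*log(3) + 3*log(2)), (_y, h(z)))/7 = C1 - z


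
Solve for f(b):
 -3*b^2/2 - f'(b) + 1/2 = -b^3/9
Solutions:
 f(b) = C1 + b^4/36 - b^3/2 + b/2


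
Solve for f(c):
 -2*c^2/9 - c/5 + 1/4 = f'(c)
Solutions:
 f(c) = C1 - 2*c^3/27 - c^2/10 + c/4


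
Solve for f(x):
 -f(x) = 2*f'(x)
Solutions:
 f(x) = C1*exp(-x/2)


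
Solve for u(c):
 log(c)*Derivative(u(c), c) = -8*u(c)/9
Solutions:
 u(c) = C1*exp(-8*li(c)/9)


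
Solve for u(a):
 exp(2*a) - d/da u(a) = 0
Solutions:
 u(a) = C1 + exp(2*a)/2


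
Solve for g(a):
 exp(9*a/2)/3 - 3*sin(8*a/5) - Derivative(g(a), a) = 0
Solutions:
 g(a) = C1 + 2*exp(9*a/2)/27 + 15*cos(8*a/5)/8


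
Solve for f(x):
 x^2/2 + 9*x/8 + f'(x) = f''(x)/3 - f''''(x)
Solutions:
 f(x) = C1 + C2*exp(2^(1/3)*x*(2/(5*sqrt(29) + 27)^(1/3) + 2^(1/3)*(5*sqrt(29) + 27)^(1/3))/12)*sin(2^(1/3)*sqrt(3)*x*(-2^(1/3)*(5*sqrt(29) + 27)^(1/3) + 2/(5*sqrt(29) + 27)^(1/3))/12) + C3*exp(2^(1/3)*x*(2/(5*sqrt(29) + 27)^(1/3) + 2^(1/3)*(5*sqrt(29) + 27)^(1/3))/12)*cos(2^(1/3)*sqrt(3)*x*(-2^(1/3)*(5*sqrt(29) + 27)^(1/3) + 2/(5*sqrt(29) + 27)^(1/3))/12) + C4*exp(-2^(1/3)*x*(2/(5*sqrt(29) + 27)^(1/3) + 2^(1/3)*(5*sqrt(29) + 27)^(1/3))/6) - x^3/6 - 35*x^2/48 - 35*x/72


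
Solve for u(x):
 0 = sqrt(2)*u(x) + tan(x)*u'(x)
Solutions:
 u(x) = C1/sin(x)^(sqrt(2))


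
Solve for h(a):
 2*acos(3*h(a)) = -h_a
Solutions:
 Integral(1/acos(3*_y), (_y, h(a))) = C1 - 2*a


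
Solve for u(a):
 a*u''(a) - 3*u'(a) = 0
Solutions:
 u(a) = C1 + C2*a^4


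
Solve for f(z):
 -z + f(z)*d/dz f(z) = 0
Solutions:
 f(z) = -sqrt(C1 + z^2)
 f(z) = sqrt(C1 + z^2)


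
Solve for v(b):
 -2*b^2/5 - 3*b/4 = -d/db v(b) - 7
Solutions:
 v(b) = C1 + 2*b^3/15 + 3*b^2/8 - 7*b


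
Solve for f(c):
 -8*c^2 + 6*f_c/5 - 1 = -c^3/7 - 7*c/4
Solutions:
 f(c) = C1 - 5*c^4/168 + 20*c^3/9 - 35*c^2/48 + 5*c/6


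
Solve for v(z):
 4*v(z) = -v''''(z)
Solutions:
 v(z) = (C1*sin(z) + C2*cos(z))*exp(-z) + (C3*sin(z) + C4*cos(z))*exp(z)


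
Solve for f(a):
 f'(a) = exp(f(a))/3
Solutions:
 f(a) = log(-1/(C1 + a)) + log(3)


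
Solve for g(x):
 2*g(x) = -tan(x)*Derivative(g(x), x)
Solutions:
 g(x) = C1/sin(x)^2


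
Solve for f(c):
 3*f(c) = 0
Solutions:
 f(c) = 0


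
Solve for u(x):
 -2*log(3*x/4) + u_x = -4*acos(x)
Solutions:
 u(x) = C1 + 2*x*log(x) - 4*x*acos(x) - 4*x*log(2) - 2*x + 2*x*log(3) + 4*sqrt(1 - x^2)


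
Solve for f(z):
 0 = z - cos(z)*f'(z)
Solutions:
 f(z) = C1 + Integral(z/cos(z), z)


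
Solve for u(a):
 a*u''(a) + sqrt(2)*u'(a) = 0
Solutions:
 u(a) = C1 + C2*a^(1 - sqrt(2))


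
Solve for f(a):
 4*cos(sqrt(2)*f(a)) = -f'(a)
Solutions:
 f(a) = sqrt(2)*(pi - asin((exp(2*sqrt(2)*C1) + exp(8*sqrt(2)*a))/(exp(2*sqrt(2)*C1) - exp(8*sqrt(2)*a))))/2
 f(a) = sqrt(2)*asin((exp(2*sqrt(2)*C1) + exp(8*sqrt(2)*a))/(exp(2*sqrt(2)*C1) - exp(8*sqrt(2)*a)))/2


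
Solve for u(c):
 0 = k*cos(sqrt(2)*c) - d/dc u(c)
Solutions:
 u(c) = C1 + sqrt(2)*k*sin(sqrt(2)*c)/2


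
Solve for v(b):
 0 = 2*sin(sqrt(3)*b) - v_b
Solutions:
 v(b) = C1 - 2*sqrt(3)*cos(sqrt(3)*b)/3


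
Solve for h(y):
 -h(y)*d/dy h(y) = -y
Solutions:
 h(y) = -sqrt(C1 + y^2)
 h(y) = sqrt(C1 + y^2)


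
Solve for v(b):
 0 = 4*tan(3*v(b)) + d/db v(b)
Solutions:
 v(b) = -asin(C1*exp(-12*b))/3 + pi/3
 v(b) = asin(C1*exp(-12*b))/3


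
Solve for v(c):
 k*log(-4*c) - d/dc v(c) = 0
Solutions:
 v(c) = C1 + c*k*log(-c) + c*k*(-1 + 2*log(2))


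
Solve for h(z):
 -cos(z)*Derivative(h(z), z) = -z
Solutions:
 h(z) = C1 + Integral(z/cos(z), z)


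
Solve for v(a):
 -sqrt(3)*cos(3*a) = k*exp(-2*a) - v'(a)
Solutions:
 v(a) = C1 - k*exp(-2*a)/2 + sqrt(3)*sin(3*a)/3


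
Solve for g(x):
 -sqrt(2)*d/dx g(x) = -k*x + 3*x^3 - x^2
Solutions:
 g(x) = C1 + sqrt(2)*k*x^2/4 - 3*sqrt(2)*x^4/8 + sqrt(2)*x^3/6


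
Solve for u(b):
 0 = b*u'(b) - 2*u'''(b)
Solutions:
 u(b) = C1 + Integral(C2*airyai(2^(2/3)*b/2) + C3*airybi(2^(2/3)*b/2), b)


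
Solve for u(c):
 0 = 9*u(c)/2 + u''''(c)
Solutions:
 u(c) = (C1*sin(2^(1/4)*sqrt(3)*c/2) + C2*cos(2^(1/4)*sqrt(3)*c/2))*exp(-2^(1/4)*sqrt(3)*c/2) + (C3*sin(2^(1/4)*sqrt(3)*c/2) + C4*cos(2^(1/4)*sqrt(3)*c/2))*exp(2^(1/4)*sqrt(3)*c/2)


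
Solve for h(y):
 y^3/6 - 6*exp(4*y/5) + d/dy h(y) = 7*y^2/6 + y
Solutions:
 h(y) = C1 - y^4/24 + 7*y^3/18 + y^2/2 + 15*exp(4*y/5)/2


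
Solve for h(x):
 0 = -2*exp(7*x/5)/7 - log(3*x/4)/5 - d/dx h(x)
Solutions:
 h(x) = C1 - x*log(x)/5 + x*(-log(3) + 1 + 2*log(2))/5 - 10*exp(7*x/5)/49


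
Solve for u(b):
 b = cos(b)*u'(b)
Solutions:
 u(b) = C1 + Integral(b/cos(b), b)


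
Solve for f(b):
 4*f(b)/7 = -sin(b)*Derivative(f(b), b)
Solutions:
 f(b) = C1*(cos(b) + 1)^(2/7)/(cos(b) - 1)^(2/7)


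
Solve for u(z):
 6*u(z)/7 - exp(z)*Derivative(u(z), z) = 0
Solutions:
 u(z) = C1*exp(-6*exp(-z)/7)


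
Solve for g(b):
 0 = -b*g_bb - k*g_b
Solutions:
 g(b) = C1 + b^(1 - re(k))*(C2*sin(log(b)*Abs(im(k))) + C3*cos(log(b)*im(k)))


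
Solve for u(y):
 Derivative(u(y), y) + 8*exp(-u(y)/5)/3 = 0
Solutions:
 u(y) = 5*log(C1 - 8*y/15)


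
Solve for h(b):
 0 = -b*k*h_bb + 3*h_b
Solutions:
 h(b) = C1 + b^(((re(k) + 3)*re(k) + im(k)^2)/(re(k)^2 + im(k)^2))*(C2*sin(3*log(b)*Abs(im(k))/(re(k)^2 + im(k)^2)) + C3*cos(3*log(b)*im(k)/(re(k)^2 + im(k)^2)))


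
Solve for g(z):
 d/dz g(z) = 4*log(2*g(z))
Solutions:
 -Integral(1/(log(_y) + log(2)), (_y, g(z)))/4 = C1 - z


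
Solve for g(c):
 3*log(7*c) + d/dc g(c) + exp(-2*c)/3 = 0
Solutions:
 g(c) = C1 - 3*c*log(c) + 3*c*(1 - log(7)) + exp(-2*c)/6


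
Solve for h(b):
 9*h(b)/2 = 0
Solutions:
 h(b) = 0


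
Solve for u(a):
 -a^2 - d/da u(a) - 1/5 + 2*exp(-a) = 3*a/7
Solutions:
 u(a) = C1 - a^3/3 - 3*a^2/14 - a/5 - 2*exp(-a)


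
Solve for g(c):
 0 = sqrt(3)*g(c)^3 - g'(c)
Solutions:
 g(c) = -sqrt(2)*sqrt(-1/(C1 + sqrt(3)*c))/2
 g(c) = sqrt(2)*sqrt(-1/(C1 + sqrt(3)*c))/2


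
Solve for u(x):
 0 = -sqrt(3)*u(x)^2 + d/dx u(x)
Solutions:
 u(x) = -1/(C1 + sqrt(3)*x)


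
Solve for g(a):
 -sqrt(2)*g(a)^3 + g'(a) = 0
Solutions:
 g(a) = -sqrt(2)*sqrt(-1/(C1 + sqrt(2)*a))/2
 g(a) = sqrt(2)*sqrt(-1/(C1 + sqrt(2)*a))/2


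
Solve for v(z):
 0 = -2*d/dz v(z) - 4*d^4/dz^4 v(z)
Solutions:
 v(z) = C1 + C4*exp(-2^(2/3)*z/2) + (C2*sin(2^(2/3)*sqrt(3)*z/4) + C3*cos(2^(2/3)*sqrt(3)*z/4))*exp(2^(2/3)*z/4)


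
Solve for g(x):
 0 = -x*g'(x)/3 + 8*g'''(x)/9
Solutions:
 g(x) = C1 + Integral(C2*airyai(3^(1/3)*x/2) + C3*airybi(3^(1/3)*x/2), x)


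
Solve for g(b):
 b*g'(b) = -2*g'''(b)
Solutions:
 g(b) = C1 + Integral(C2*airyai(-2^(2/3)*b/2) + C3*airybi(-2^(2/3)*b/2), b)


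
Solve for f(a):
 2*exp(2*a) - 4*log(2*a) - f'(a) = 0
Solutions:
 f(a) = C1 - 4*a*log(a) + 4*a*(1 - log(2)) + exp(2*a)


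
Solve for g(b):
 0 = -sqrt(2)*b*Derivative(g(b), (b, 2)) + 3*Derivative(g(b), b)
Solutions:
 g(b) = C1 + C2*b^(1 + 3*sqrt(2)/2)


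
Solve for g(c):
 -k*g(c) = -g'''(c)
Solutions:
 g(c) = C1*exp(c*k^(1/3)) + C2*exp(c*k^(1/3)*(-1 + sqrt(3)*I)/2) + C3*exp(-c*k^(1/3)*(1 + sqrt(3)*I)/2)


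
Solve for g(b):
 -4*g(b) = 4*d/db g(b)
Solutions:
 g(b) = C1*exp(-b)


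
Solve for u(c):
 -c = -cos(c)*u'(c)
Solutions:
 u(c) = C1 + Integral(c/cos(c), c)


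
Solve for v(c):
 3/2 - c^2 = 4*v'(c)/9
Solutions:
 v(c) = C1 - 3*c^3/4 + 27*c/8


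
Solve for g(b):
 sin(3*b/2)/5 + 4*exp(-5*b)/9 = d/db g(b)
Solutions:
 g(b) = C1 - 2*cos(3*b/2)/15 - 4*exp(-5*b)/45


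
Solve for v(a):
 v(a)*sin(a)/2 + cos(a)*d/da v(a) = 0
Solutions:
 v(a) = C1*sqrt(cos(a))


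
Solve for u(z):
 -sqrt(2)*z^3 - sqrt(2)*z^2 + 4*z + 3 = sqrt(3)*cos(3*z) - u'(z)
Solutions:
 u(z) = C1 + sqrt(2)*z^4/4 + sqrt(2)*z^3/3 - 2*z^2 - 3*z + sqrt(3)*sin(3*z)/3


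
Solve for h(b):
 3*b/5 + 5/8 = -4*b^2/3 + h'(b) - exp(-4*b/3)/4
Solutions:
 h(b) = C1 + 4*b^3/9 + 3*b^2/10 + 5*b/8 - 3*exp(-4*b/3)/16


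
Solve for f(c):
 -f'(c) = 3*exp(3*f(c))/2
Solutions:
 f(c) = log(1/(C1 + 9*c))/3 + log(2)/3
 f(c) = log(2^(1/3)*(-3^(2/3) - 3*3^(1/6)*I)*(1/(C1 + 3*c))^(1/3)/6)
 f(c) = log(2^(1/3)*(-3^(2/3) + 3*3^(1/6)*I)*(1/(C1 + 3*c))^(1/3)/6)


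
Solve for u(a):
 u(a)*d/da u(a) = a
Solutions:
 u(a) = -sqrt(C1 + a^2)
 u(a) = sqrt(C1 + a^2)


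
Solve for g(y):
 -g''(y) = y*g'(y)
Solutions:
 g(y) = C1 + C2*erf(sqrt(2)*y/2)


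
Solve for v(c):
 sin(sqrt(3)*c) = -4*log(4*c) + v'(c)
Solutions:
 v(c) = C1 + 4*c*log(c) - 4*c + 8*c*log(2) - sqrt(3)*cos(sqrt(3)*c)/3


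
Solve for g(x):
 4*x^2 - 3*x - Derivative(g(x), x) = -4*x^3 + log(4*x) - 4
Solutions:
 g(x) = C1 + x^4 + 4*x^3/3 - 3*x^2/2 - x*log(x) - x*log(4) + 5*x


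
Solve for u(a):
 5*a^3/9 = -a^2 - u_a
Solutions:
 u(a) = C1 - 5*a^4/36 - a^3/3


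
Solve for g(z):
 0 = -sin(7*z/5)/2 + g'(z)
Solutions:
 g(z) = C1 - 5*cos(7*z/5)/14


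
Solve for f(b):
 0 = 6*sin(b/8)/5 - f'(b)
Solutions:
 f(b) = C1 - 48*cos(b/8)/5


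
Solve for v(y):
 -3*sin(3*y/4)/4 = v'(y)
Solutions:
 v(y) = C1 + cos(3*y/4)


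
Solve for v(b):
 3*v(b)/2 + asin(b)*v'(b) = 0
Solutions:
 v(b) = C1*exp(-3*Integral(1/asin(b), b)/2)


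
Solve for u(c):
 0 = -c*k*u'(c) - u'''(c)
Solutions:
 u(c) = C1 + Integral(C2*airyai(c*(-k)^(1/3)) + C3*airybi(c*(-k)^(1/3)), c)


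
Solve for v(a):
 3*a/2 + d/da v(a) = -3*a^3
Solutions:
 v(a) = C1 - 3*a^4/4 - 3*a^2/4


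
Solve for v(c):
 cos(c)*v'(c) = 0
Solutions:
 v(c) = C1


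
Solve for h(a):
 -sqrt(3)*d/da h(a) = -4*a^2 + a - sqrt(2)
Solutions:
 h(a) = C1 + 4*sqrt(3)*a^3/9 - sqrt(3)*a^2/6 + sqrt(6)*a/3


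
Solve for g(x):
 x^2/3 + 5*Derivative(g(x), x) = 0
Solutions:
 g(x) = C1 - x^3/45


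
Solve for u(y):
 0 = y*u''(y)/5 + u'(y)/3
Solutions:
 u(y) = C1 + C2/y^(2/3)


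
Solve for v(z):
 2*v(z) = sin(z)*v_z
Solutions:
 v(z) = C1*(cos(z) - 1)/(cos(z) + 1)


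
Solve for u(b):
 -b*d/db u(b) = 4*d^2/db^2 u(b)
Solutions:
 u(b) = C1 + C2*erf(sqrt(2)*b/4)


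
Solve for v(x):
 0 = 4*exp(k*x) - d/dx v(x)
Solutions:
 v(x) = C1 + 4*exp(k*x)/k


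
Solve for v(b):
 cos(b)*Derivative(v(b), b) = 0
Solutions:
 v(b) = C1


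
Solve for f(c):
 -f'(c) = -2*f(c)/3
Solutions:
 f(c) = C1*exp(2*c/3)


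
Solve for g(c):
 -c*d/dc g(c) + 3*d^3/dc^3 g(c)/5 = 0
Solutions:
 g(c) = C1 + Integral(C2*airyai(3^(2/3)*5^(1/3)*c/3) + C3*airybi(3^(2/3)*5^(1/3)*c/3), c)


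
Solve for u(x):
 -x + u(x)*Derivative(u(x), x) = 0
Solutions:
 u(x) = -sqrt(C1 + x^2)
 u(x) = sqrt(C1 + x^2)


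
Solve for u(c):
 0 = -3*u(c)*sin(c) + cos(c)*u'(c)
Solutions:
 u(c) = C1/cos(c)^3


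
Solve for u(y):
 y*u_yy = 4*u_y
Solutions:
 u(y) = C1 + C2*y^5


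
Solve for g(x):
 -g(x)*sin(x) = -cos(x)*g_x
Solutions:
 g(x) = C1/cos(x)


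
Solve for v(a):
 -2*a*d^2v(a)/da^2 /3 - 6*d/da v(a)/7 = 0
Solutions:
 v(a) = C1 + C2/a^(2/7)


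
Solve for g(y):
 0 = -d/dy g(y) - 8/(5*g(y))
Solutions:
 g(y) = -sqrt(C1 - 80*y)/5
 g(y) = sqrt(C1 - 80*y)/5


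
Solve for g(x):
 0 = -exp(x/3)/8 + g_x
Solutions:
 g(x) = C1 + 3*exp(x/3)/8


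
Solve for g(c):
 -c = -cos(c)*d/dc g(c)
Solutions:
 g(c) = C1 + Integral(c/cos(c), c)


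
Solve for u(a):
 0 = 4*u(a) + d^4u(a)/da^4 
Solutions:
 u(a) = (C1*sin(a) + C2*cos(a))*exp(-a) + (C3*sin(a) + C4*cos(a))*exp(a)


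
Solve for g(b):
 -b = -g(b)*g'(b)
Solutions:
 g(b) = -sqrt(C1 + b^2)
 g(b) = sqrt(C1 + b^2)


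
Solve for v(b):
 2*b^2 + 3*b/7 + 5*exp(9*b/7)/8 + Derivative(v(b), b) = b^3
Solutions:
 v(b) = C1 + b^4/4 - 2*b^3/3 - 3*b^2/14 - 35*exp(9*b/7)/72


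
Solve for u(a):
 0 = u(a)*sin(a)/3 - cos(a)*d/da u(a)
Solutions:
 u(a) = C1/cos(a)^(1/3)


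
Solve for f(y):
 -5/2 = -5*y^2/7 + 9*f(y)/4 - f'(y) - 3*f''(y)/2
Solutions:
 f(y) = C1*exp(y*(-2 + sqrt(58))/6) + C2*exp(-y*(2 + sqrt(58))/6) + 20*y^2/63 + 160*y/567 - 410/729


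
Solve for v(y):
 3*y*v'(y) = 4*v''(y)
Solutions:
 v(y) = C1 + C2*erfi(sqrt(6)*y/4)


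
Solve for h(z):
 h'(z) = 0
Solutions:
 h(z) = C1


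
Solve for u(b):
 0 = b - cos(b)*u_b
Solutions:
 u(b) = C1 + Integral(b/cos(b), b)


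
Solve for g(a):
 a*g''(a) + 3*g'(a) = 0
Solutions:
 g(a) = C1 + C2/a^2
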